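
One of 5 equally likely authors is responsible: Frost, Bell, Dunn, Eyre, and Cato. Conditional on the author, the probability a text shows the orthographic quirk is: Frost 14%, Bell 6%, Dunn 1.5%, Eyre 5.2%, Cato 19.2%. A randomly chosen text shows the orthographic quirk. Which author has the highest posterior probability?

With a uniform prior (1/5 each), posterior ∝ likelihood:
  Frost: 0.14
  Bell: 0.06
  Dunn: 0.015
  Eyre: 0.052
  Cato: 0.192
Sum = 0.459.
Largest term belongs to Cato, so Cato is most probable.

Cato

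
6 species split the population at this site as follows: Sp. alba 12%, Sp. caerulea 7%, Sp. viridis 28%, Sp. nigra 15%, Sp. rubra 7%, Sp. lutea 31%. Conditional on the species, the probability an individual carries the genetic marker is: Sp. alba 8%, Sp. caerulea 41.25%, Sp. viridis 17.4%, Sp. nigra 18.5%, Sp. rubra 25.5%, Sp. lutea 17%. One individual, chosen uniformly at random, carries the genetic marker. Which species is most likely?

Unnormalized posteriors (prior × likelihood):
  Sp. alba: 0.12 × 0.08 = 0.0096
  Sp. caerulea: 0.07 × 0.4125 = 0.028875
  Sp. viridis: 0.28 × 0.174 = 0.04872
  Sp. nigra: 0.15 × 0.185 = 0.02775
  Sp. rubra: 0.07 × 0.255 = 0.01785
  Sp. lutea: 0.31 × 0.17 = 0.0527
Total = 0.185495.
Largest term belongs to Sp. lutea, so Sp. lutea is most probable.

Sp. lutea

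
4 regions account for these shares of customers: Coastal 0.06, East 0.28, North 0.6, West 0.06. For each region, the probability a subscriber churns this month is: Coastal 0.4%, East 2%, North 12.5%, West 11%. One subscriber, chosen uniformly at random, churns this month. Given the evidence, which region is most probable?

Compute prior × likelihood for every hypothesis:
  Coastal: 0.06 × 0.004 = 0.00024
  East: 0.28 × 0.02 = 0.0056
  North: 0.6 × 0.125 = 0.075
  West: 0.06 × 0.11 = 0.0066
Sum = 0.08744.
Largest term belongs to North, so North is most probable.

North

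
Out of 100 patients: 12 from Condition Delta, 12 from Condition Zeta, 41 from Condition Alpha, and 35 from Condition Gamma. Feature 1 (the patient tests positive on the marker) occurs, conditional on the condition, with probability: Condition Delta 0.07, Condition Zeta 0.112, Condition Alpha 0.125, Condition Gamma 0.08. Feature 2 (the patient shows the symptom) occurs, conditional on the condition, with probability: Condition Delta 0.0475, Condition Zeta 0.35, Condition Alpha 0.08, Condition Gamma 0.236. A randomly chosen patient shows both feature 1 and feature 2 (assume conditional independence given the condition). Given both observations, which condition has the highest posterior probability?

Condition Gamma

Compute prior × likelihood for every hypothesis:
  Condition Delta: 0.12 × 0.07 × 0.0475 = 0.000399
  Condition Zeta: 0.12 × 0.112 × 0.35 = 0.004704
  Condition Alpha: 0.41 × 0.125 × 0.08 = 0.0041
  Condition Gamma: 0.35 × 0.08 × 0.236 = 0.006608
Normalizing constant = 0.015811.
Largest term belongs to Condition Gamma, so Condition Gamma is most probable.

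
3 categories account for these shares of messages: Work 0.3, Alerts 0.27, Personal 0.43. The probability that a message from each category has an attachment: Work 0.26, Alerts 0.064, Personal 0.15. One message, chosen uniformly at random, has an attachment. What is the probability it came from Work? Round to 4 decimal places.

0.4882

Prior × likelihood for each hypothesis:
  Work: 0.3 × 0.26 = 0.078
  Alerts: 0.27 × 0.064 = 0.01728
  Personal: 0.43 × 0.15 = 0.0645
Total = 0.15978.
P(Work | evidence) = 0.078 / 0.15978 ≈ 0.4882.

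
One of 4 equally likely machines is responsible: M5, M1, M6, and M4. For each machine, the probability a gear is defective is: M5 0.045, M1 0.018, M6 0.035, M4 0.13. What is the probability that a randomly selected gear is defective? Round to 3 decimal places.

0.057

Since the prior is uniform, the posterior is proportional to the likelihood:
  M5: 0.045
  M1: 0.018
  M6: 0.035
  M4: 0.13
P(defective) = (1/4) × (0.045 + 0.018 + 0.035 + 0.13) = 0.228/4 ≈ 0.057.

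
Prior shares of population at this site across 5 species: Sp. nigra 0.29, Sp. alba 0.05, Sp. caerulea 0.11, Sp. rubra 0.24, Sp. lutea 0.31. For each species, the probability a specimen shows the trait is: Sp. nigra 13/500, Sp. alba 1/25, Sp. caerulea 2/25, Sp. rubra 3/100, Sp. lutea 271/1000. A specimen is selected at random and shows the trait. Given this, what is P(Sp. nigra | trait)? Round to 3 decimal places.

Compute prior × likelihood for every hypothesis:
  Sp. nigra: 0.29 × 0.026 = 0.00754
  Sp. alba: 0.05 × 0.04 = 0.002
  Sp. caerulea: 0.11 × 0.08 = 0.0088
  Sp. rubra: 0.24 × 0.03 = 0.0072
  Sp. lutea: 0.31 × 0.271 = 0.08401
Total = 0.10955.
P(Sp. nigra | evidence) = 0.00754 / 0.10955 ≈ 0.069.

0.069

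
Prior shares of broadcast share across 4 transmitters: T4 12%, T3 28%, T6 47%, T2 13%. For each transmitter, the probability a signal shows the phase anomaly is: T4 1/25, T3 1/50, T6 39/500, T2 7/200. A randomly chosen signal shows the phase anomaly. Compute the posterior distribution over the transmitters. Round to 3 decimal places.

Unnormalized posteriors (prior × likelihood):
  T4: 0.12 × 0.04 = 0.0048
  T3: 0.28 × 0.02 = 0.0056
  T6: 0.47 × 0.078 = 0.03666
  T2: 0.13 × 0.035 = 0.00455
Normalizing constant = 0.05161.
P(T4 | anomaly) = 0.0048/0.05161 ≈ 0.093
P(T3 | anomaly) = 0.0056/0.05161 ≈ 0.109
P(T6 | anomaly) = 0.03666/0.05161 ≈ 0.710
P(T2 | anomaly) = 0.00455/0.05161 ≈ 0.088

T4 0.093, T3 0.109, T6 0.710, T2 0.088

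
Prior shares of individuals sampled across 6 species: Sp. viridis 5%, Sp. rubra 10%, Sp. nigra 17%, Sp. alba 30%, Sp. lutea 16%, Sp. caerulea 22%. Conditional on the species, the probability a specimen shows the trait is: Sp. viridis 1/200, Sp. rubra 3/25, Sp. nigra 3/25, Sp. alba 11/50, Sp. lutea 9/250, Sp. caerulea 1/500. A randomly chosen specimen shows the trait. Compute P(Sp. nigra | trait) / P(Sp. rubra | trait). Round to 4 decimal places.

1.7000

Unnormalized posteriors (prior × likelihood):
  Sp. viridis: 0.05 × 0.005 = 0.00025
  Sp. rubra: 0.1 × 0.12 = 0.012
  Sp. nigra: 0.17 × 0.12 = 0.0204
  Sp. alba: 0.3 × 0.22 = 0.066
  Sp. lutea: 0.16 × 0.036 = 0.00576
  Sp. caerulea: 0.22 × 0.002 = 0.00044
Total = 0.10485.
The ratio is 0.0204 / 0.012 (the normalizer cancels) = 1.7000.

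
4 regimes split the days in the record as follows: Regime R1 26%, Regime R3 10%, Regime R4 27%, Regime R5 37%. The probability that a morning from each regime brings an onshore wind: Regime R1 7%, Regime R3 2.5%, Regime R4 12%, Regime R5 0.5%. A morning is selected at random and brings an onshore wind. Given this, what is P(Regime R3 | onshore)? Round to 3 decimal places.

Unnormalized posteriors (prior × likelihood):
  Regime R1: 0.26 × 0.07 = 0.0182
  Regime R3: 0.1 × 0.025 = 0.0025
  Regime R4: 0.27 × 0.12 = 0.0324
  Regime R5: 0.37 × 0.005 = 0.00185
Normalizing constant = 0.05495.
P(Regime R3 | evidence) = 0.0025 / 0.05495 ≈ 0.045.

0.045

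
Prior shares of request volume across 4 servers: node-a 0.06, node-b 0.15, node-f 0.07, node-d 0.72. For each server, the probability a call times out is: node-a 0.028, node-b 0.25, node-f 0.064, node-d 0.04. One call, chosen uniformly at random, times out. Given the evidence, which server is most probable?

node-b

Compute prior × likelihood for every hypothesis:
  node-a: 0.06 × 0.028 = 0.00168
  node-b: 0.15 × 0.25 = 0.0375
  node-f: 0.07 × 0.064 = 0.00448
  node-d: 0.72 × 0.04 = 0.0288
Normalizing constant = 0.07246.
Largest term belongs to node-b, so node-b is most probable.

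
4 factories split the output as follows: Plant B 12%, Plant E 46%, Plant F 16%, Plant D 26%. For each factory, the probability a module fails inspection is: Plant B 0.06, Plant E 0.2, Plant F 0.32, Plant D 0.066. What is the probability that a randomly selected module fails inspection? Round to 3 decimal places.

0.168

Compute prior × likelihood for every hypothesis:
  Plant B: 0.12 × 0.06 = 0.0072
  Plant E: 0.46 × 0.2 = 0.092
  Plant F: 0.16 × 0.32 = 0.0512
  Plant D: 0.26 × 0.066 = 0.01716
P(nonconforming) = 0.0072 + 0.092 + 0.0512 + 0.01716 = 0.16756 → 0.168.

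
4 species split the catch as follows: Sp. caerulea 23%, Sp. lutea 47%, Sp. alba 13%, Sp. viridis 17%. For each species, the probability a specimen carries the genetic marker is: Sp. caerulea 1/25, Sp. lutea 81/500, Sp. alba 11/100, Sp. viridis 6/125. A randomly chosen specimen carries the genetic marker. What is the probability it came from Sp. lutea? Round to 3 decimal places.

0.706

Prior × likelihood for each hypothesis:
  Sp. caerulea: 0.23 × 0.04 = 0.0092
  Sp. lutea: 0.47 × 0.162 = 0.07614
  Sp. alba: 0.13 × 0.11 = 0.0143
  Sp. viridis: 0.17 × 0.048 = 0.00816
Total = 0.1078.
P(Sp. lutea | evidence) = 0.07614 / 0.1078 ≈ 0.706.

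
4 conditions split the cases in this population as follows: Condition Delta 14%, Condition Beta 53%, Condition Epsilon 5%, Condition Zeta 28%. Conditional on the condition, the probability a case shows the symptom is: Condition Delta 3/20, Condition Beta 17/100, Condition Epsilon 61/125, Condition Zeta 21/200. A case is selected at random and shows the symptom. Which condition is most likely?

Prior × likelihood for each hypothesis:
  Condition Delta: 0.14 × 0.15 = 0.021
  Condition Beta: 0.53 × 0.17 = 0.0901
  Condition Epsilon: 0.05 × 0.488 = 0.0244
  Condition Zeta: 0.28 × 0.105 = 0.0294
Total = 0.1649.
Largest term belongs to Condition Beta, so Condition Beta is most probable.

Condition Beta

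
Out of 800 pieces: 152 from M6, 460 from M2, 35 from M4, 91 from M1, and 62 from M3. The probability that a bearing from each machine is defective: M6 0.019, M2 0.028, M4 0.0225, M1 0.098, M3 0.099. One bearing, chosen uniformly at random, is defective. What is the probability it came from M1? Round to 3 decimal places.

Prior × likelihood for each hypothesis:
  M6: 0.19 × 0.019 = 0.00361
  M2: 0.575 × 0.028 = 0.0161
  M4: 0.04375 × 0.0225 = 0.000984375
  M1: 0.11375 × 0.098 = 0.0111475
  M3: 0.0775 × 0.099 = 0.0076725
Total = 0.039514375.
P(M1 | evidence) = 0.0111475 / 0.039514375 ≈ 0.282.

0.282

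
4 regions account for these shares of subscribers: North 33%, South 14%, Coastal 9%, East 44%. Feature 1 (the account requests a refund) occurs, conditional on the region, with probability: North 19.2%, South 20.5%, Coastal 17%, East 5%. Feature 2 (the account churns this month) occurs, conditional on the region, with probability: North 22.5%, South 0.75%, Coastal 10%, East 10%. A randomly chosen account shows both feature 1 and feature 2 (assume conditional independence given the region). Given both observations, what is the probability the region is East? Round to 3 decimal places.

0.121

Unnormalized posteriors (prior × likelihood):
  North: 0.33 × 0.192 × 0.225 = 0.014256
  South: 0.14 × 0.205 × 0.0075 = 0.00021525
  Coastal: 0.09 × 0.17 × 0.1 = 0.00153
  East: 0.44 × 0.05 × 0.1 = 0.0022
Normalizing constant = 0.01820125.
P(East | evidence) = 0.0022 / 0.01820125 ≈ 0.121.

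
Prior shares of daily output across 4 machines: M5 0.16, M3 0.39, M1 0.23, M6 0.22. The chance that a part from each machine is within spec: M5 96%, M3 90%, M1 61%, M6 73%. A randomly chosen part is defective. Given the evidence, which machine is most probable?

M1

Taking complements, P(defective | each) = M5 0.04, M3 0.1, M1 0.39, M6 0.27.
By Bayes' rule, posterior ∝ prior × likelihood:
  M5: 0.16 × 0.04 = 0.0064
  M3: 0.39 × 0.1 = 0.039
  M1: 0.23 × 0.39 = 0.0897
  M6: 0.22 × 0.27 = 0.0594
Sum = 0.1945.
Largest term belongs to M1, so M1 is most probable.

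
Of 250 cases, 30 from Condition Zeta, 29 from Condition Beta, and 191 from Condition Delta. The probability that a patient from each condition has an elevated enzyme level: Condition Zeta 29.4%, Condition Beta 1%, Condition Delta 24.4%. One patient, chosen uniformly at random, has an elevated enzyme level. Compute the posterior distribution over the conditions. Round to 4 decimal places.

Prior × likelihood for each hypothesis:
  Condition Zeta: 0.12 × 0.294 = 0.03528
  Condition Beta: 0.116 × 0.01 = 0.00116
  Condition Delta: 0.764 × 0.244 = 0.186416
Total = 0.222856.
P(Condition Zeta | elevated) = 0.03528/0.222856 ≈ 0.1583
P(Condition Beta | elevated) = 0.00116/0.222856 ≈ 0.0052
P(Condition Delta | elevated) = 0.186416/0.222856 ≈ 0.8365

Condition Zeta 0.1583, Condition Beta 0.0052, Condition Delta 0.8365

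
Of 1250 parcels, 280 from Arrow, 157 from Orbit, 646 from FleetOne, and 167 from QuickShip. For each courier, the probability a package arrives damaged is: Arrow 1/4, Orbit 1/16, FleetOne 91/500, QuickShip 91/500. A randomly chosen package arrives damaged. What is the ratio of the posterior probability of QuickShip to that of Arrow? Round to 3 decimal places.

By Bayes' rule, posterior ∝ prior × likelihood:
  Arrow: 0.224 × 0.25 = 0.056
  Orbit: 0.1256 × 0.0625 = 0.00785
  FleetOne: 0.5168 × 0.182 = 0.0940576
  QuickShip: 0.1336 × 0.182 = 0.0243152
Normalizing constant = 0.1822228.
The ratio is 0.0243152 / 0.056 (the normalizer cancels) = 0.434.

0.434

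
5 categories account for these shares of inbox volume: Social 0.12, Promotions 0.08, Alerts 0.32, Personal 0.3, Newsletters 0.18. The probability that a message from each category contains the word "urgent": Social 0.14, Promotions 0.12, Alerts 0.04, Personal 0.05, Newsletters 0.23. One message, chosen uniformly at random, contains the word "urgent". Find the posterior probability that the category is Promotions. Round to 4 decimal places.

By Bayes' rule, posterior ∝ prior × likelihood:
  Social: 0.12 × 0.14 = 0.0168
  Promotions: 0.08 × 0.12 = 0.0096
  Alerts: 0.32 × 0.04 = 0.0128
  Personal: 0.3 × 0.05 = 0.015
  Newsletters: 0.18 × 0.23 = 0.0414
Total = 0.0956.
P(Promotions | evidence) = 0.0096 / 0.0956 ≈ 0.1004.

0.1004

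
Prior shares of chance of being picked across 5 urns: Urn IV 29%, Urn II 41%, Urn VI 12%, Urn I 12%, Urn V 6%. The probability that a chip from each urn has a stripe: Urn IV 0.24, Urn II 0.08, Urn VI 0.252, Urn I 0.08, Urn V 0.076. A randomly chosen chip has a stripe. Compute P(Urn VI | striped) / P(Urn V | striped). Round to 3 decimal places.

6.632

Prior × likelihood for each hypothesis:
  Urn IV: 0.29 × 0.24 = 0.0696
  Urn II: 0.41 × 0.08 = 0.0328
  Urn VI: 0.12 × 0.252 = 0.03024
  Urn I: 0.12 × 0.08 = 0.0096
  Urn V: 0.06 × 0.076 = 0.00456
Normalizing constant = 0.1468.
The ratio is 0.03024 / 0.00456 (the normalizer cancels) = 6.632.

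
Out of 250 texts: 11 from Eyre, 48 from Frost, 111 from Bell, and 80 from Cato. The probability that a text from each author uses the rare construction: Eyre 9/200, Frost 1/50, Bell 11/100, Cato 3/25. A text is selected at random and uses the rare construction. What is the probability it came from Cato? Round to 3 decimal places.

Compute prior × likelihood for every hypothesis:
  Eyre: 0.044 × 0.045 = 0.00198
  Frost: 0.192 × 0.02 = 0.00384
  Bell: 0.444 × 0.11 = 0.04884
  Cato: 0.32 × 0.12 = 0.0384
Total = 0.09306.
P(Cato | evidence) = 0.0384 / 0.09306 ≈ 0.413.

0.413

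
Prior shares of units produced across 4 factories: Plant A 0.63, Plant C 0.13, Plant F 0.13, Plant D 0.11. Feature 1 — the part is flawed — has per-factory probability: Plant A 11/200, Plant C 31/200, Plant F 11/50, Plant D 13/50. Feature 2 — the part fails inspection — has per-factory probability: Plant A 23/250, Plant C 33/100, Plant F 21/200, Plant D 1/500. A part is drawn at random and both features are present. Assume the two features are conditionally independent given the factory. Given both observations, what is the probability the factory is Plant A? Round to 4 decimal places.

0.2472

Unnormalized posteriors (prior × likelihood):
  Plant A: 0.63 × 0.055 × 0.092 = 0.0031878
  Plant C: 0.13 × 0.155 × 0.33 = 0.0066495
  Plant F: 0.13 × 0.22 × 0.105 = 0.003003
  Plant D: 0.11 × 0.26 × 0.002 = 0.0000572
Normalizing constant = 0.0128975.
P(Plant A | evidence) = 0.0031878 / 0.0128975 ≈ 0.2472.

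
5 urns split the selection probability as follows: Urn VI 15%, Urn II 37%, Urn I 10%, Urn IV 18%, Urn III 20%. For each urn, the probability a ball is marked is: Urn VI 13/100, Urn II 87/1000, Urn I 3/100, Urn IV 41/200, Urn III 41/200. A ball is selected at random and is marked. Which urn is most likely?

Unnormalized posteriors (prior × likelihood):
  Urn VI: 0.15 × 0.13 = 0.0195
  Urn II: 0.37 × 0.087 = 0.03219
  Urn I: 0.1 × 0.03 = 0.003
  Urn IV: 0.18 × 0.205 = 0.0369
  Urn III: 0.2 × 0.205 = 0.041
Normalizing constant = 0.13259.
Largest term belongs to Urn III, so Urn III is most probable.

Urn III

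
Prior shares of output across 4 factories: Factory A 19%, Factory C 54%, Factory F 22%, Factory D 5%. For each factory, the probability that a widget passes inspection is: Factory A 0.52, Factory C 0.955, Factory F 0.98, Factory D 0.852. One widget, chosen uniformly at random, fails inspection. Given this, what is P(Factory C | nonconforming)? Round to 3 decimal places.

Taking complements, P(nonconforming | each) = Factory A 0.48, Factory C 0.045, Factory F 0.02, Factory D 0.148.
Prior × likelihood for each hypothesis:
  Factory A: 0.19 × 0.48 = 0.0912
  Factory C: 0.54 × 0.045 = 0.0243
  Factory F: 0.22 × 0.02 = 0.0044
  Factory D: 0.05 × 0.148 = 0.0074
Sum = 0.1273.
P(Factory C | evidence) = 0.0243 / 0.1273 ≈ 0.191.

0.191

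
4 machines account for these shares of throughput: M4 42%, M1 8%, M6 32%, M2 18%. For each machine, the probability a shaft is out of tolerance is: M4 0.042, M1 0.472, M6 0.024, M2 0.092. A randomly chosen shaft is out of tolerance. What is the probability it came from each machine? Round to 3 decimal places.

Unnormalized posteriors (prior × likelihood):
  M4: 0.42 × 0.042 = 0.01764
  M1: 0.08 × 0.472 = 0.03776
  M6: 0.32 × 0.024 = 0.00768
  M2: 0.18 × 0.092 = 0.01656
Total = 0.07964.
P(M4 | oversize) = 0.01764/0.07964 ≈ 0.221
P(M1 | oversize) = 0.03776/0.07964 ≈ 0.474
P(M6 | oversize) = 0.00768/0.07964 ≈ 0.096
P(M2 | oversize) = 0.01656/0.07964 ≈ 0.208

M4 0.221, M1 0.474, M6 0.096, M2 0.208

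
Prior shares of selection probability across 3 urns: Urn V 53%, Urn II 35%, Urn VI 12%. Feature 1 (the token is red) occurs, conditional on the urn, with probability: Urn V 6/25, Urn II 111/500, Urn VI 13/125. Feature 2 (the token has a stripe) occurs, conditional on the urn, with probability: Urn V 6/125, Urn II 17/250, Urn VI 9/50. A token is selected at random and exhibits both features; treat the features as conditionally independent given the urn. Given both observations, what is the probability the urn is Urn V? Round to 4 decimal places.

0.4478

Unnormalized posteriors (prior × likelihood):
  Urn V: 0.53 × 0.24 × 0.048 = 0.0061056
  Urn II: 0.35 × 0.222 × 0.068 = 0.0052836
  Urn VI: 0.12 × 0.104 × 0.18 = 0.0022464
Sum = 0.0136356.
P(Urn V | evidence) = 0.0061056 / 0.0136356 ≈ 0.4478.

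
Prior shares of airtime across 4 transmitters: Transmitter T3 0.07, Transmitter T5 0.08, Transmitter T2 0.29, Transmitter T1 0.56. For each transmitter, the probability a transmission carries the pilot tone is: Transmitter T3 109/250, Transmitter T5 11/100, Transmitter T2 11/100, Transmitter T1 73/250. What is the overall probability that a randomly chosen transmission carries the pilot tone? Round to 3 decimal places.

Compute prior × likelihood for every hypothesis:
  Transmitter T3: 0.07 × 0.436 = 0.03052
  Transmitter T5: 0.08 × 0.11 = 0.0088
  Transmitter T2: 0.29 × 0.11 = 0.0319
  Transmitter T1: 0.56 × 0.292 = 0.16352
P(pilot) = 0.03052 + 0.0088 + 0.0319 + 0.16352 = 0.23474 → 0.235.

0.235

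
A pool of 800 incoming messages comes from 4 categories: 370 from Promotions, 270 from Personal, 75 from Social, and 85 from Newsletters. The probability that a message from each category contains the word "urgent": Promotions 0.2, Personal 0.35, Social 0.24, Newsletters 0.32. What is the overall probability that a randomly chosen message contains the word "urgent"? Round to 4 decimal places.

0.2671

By Bayes' rule, posterior ∝ prior × likelihood:
  Promotions: 0.4625 × 0.2 = 0.0925
  Personal: 0.3375 × 0.35 = 0.118125
  Social: 0.09375 × 0.24 = 0.0225
  Newsletters: 0.10625 × 0.32 = 0.034
P(urgent-flag) = 0.0925 + 0.118125 + 0.0225 + 0.034 = 0.267125 → 0.2671.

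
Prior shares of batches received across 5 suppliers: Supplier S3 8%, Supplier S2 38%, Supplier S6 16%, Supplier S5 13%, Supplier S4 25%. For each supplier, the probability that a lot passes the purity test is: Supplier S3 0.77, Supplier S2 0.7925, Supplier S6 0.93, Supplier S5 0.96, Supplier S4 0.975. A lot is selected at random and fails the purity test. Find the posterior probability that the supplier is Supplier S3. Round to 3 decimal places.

0.153

Taking complements, P(off-spec | each) = Supplier S3 0.23, Supplier S2 0.2075, Supplier S6 0.07, Supplier S5 0.04, Supplier S4 0.025.
Unnormalized posteriors (prior × likelihood):
  Supplier S3: 0.08 × 0.23 = 0.0184
  Supplier S2: 0.38 × 0.2075 = 0.07885
  Supplier S6: 0.16 × 0.07 = 0.0112
  Supplier S5: 0.13 × 0.04 = 0.0052
  Supplier S4: 0.25 × 0.025 = 0.00625
Sum = 0.1199.
P(Supplier S3 | evidence) = 0.0184 / 0.1199 ≈ 0.153.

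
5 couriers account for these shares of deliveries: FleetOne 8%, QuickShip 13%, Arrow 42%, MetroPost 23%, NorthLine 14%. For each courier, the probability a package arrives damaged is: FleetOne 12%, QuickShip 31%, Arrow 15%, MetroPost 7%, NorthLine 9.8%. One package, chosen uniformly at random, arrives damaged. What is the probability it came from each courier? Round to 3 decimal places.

Prior × likelihood for each hypothesis:
  FleetOne: 0.08 × 0.12 = 0.0096
  QuickShip: 0.13 × 0.31 = 0.0403
  Arrow: 0.42 × 0.15 = 0.063
  MetroPost: 0.23 × 0.07 = 0.0161
  NorthLine: 0.14 × 0.098 = 0.01372
Normalizing constant = 0.14272.
P(FleetOne | damaged) = 0.0096/0.14272 ≈ 0.067
P(QuickShip | damaged) = 0.0403/0.14272 ≈ 0.282
P(Arrow | damaged) = 0.063/0.14272 ≈ 0.441
P(MetroPost | damaged) = 0.0161/0.14272 ≈ 0.113
P(NorthLine | damaged) = 0.01372/0.14272 ≈ 0.096

FleetOne 0.067, QuickShip 0.282, Arrow 0.441, MetroPost 0.113, NorthLine 0.096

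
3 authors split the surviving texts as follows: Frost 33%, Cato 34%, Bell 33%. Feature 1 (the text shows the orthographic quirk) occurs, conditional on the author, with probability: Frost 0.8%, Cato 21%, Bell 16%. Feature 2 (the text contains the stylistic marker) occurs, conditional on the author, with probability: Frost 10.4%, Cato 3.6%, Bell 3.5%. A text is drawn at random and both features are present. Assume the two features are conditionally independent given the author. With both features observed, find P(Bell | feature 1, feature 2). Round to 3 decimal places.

0.394

Unnormalized posteriors (prior × likelihood):
  Frost: 0.33 × 0.008 × 0.104 = 0.00027456
  Cato: 0.34 × 0.21 × 0.036 = 0.0025704
  Bell: 0.33 × 0.16 × 0.035 = 0.001848
Normalizing constant = 0.00469296.
P(Bell | evidence) = 0.001848 / 0.00469296 ≈ 0.394.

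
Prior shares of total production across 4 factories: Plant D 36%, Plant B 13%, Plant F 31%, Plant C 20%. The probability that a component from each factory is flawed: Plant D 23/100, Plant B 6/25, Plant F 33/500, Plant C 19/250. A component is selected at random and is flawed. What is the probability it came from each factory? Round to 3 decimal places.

Plant D 0.553, Plant B 0.208, Plant F 0.137, Plant C 0.102

By Bayes' rule, posterior ∝ prior × likelihood:
  Plant D: 0.36 × 0.23 = 0.0828
  Plant B: 0.13 × 0.24 = 0.0312
  Plant F: 0.31 × 0.066 = 0.02046
  Plant C: 0.2 × 0.076 = 0.0152
Sum = 0.14966.
P(Plant D | flawed) = 0.0828/0.14966 ≈ 0.553
P(Plant B | flawed) = 0.0312/0.14966 ≈ 0.208
P(Plant F | flawed) = 0.02046/0.14966 ≈ 0.137
P(Plant C | flawed) = 0.0152/0.14966 ≈ 0.102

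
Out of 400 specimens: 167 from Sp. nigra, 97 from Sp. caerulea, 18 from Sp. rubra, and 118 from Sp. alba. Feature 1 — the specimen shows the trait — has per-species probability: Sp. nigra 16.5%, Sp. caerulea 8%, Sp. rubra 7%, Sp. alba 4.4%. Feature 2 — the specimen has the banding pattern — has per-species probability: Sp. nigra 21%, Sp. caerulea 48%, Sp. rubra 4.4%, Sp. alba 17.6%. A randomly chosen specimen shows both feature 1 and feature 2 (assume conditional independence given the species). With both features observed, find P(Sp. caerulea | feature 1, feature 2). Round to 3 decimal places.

Unnormalized posteriors (prior × likelihood):
  Sp. nigra: 0.4175 × 0.165 × 0.21 = 0.014466375
  Sp. caerulea: 0.2425 × 0.08 × 0.48 = 0.009312
  Sp. rubra: 0.045 × 0.07 × 0.044 = 0.0001386
  Sp. alba: 0.295 × 0.044 × 0.176 = 0.00228448
Sum = 0.026201455.
P(Sp. caerulea | evidence) = 0.009312 / 0.026201455 ≈ 0.355.

0.355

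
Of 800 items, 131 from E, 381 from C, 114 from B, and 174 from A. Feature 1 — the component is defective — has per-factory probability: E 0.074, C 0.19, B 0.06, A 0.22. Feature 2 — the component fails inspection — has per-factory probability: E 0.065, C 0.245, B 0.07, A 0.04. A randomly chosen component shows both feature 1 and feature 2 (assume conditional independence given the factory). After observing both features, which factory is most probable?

C

By Bayes' rule, posterior ∝ prior × likelihood:
  E: 0.16375 × 0.074 × 0.065 = 0.0007876375
  C: 0.47625 × 0.19 × 0.245 = 0.0221694375
  B: 0.1425 × 0.06 × 0.07 = 0.0005985
  A: 0.2175 × 0.22 × 0.04 = 0.001914
Total = 0.025469575.
Largest term belongs to C, so C is most probable.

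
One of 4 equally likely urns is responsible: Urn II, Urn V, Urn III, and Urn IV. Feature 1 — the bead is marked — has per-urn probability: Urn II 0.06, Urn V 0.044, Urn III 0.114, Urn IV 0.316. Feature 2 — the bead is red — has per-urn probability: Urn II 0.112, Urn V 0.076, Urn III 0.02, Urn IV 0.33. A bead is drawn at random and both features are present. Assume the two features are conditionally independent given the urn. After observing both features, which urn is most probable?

Urn IV

Since the prior is uniform, the posterior is proportional to the likelihood:
  Urn II: 0.06 × 0.112 = 0.00672
  Urn V: 0.044 × 0.076 = 0.003344
  Urn III: 0.114 × 0.02 = 0.00228
  Urn IV: 0.316 × 0.33 = 0.10428
Normalizing constant = 0.116624.
Largest term belongs to Urn IV, so Urn IV is most probable.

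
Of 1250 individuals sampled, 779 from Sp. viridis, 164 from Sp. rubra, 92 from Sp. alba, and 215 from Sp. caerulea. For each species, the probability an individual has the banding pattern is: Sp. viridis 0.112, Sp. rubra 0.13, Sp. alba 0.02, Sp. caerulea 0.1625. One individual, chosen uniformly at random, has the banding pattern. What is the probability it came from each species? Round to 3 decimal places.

Sp. viridis 0.600, Sp. rubra 0.147, Sp. alba 0.013, Sp. caerulea 0.240

Unnormalized posteriors (prior × likelihood):
  Sp. viridis: 0.6232 × 0.112 = 0.0697984
  Sp. rubra: 0.1312 × 0.13 = 0.017056
  Sp. alba: 0.0736 × 0.02 = 0.001472
  Sp. caerulea: 0.172 × 0.1625 = 0.02795
Normalizing constant = 0.1162764.
P(Sp. viridis | banded) = 0.0697984/0.1162764 ≈ 0.600
P(Sp. rubra | banded) = 0.017056/0.1162764 ≈ 0.147
P(Sp. alba | banded) = 0.001472/0.1162764 ≈ 0.013
P(Sp. caerulea | banded) = 0.02795/0.1162764 ≈ 0.240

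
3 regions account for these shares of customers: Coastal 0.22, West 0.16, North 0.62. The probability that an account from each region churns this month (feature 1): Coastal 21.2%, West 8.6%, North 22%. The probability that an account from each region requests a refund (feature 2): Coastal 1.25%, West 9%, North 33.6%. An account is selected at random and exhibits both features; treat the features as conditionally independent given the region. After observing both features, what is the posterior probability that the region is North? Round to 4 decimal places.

Unnormalized posteriors (prior × likelihood):
  Coastal: 0.22 × 0.212 × 0.0125 = 0.000583
  West: 0.16 × 0.086 × 0.09 = 0.0012384
  North: 0.62 × 0.22 × 0.336 = 0.0458304
Sum = 0.0476518.
P(North | evidence) = 0.0458304 / 0.0476518 ≈ 0.9618.

0.9618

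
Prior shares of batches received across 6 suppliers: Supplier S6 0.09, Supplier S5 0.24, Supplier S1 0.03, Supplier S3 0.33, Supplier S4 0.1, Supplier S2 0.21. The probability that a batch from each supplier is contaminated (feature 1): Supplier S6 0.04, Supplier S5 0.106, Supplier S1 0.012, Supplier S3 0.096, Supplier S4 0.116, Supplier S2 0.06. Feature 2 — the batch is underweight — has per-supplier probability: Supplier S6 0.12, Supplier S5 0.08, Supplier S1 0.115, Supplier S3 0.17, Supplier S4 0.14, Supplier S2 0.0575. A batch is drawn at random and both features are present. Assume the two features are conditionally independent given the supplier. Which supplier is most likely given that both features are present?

Supplier S3

Prior × likelihood for each hypothesis:
  Supplier S6: 0.09 × 0.04 × 0.12 = 0.000432
  Supplier S5: 0.24 × 0.106 × 0.08 = 0.0020352
  Supplier S1: 0.03 × 0.012 × 0.115 = 0.0000414
  Supplier S3: 0.33 × 0.096 × 0.17 = 0.0053856
  Supplier S4: 0.1 × 0.116 × 0.14 = 0.001624
  Supplier S2: 0.21 × 0.06 × 0.0575 = 0.0007245
Sum = 0.0102427.
Largest term belongs to Supplier S3, so Supplier S3 is most probable.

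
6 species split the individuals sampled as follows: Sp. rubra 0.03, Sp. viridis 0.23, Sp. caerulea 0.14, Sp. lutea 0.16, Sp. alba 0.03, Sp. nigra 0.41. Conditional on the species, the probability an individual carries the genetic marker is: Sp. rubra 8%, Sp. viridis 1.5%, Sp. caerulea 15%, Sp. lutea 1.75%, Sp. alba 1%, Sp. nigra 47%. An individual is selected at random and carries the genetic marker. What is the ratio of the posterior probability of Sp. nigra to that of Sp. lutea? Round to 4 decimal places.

68.8214

Prior × likelihood for each hypothesis:
  Sp. rubra: 0.03 × 0.08 = 0.0024
  Sp. viridis: 0.23 × 0.015 = 0.00345
  Sp. caerulea: 0.14 × 0.15 = 0.021
  Sp. lutea: 0.16 × 0.0175 = 0.0028
  Sp. alba: 0.03 × 0.01 = 0.0003
  Sp. nigra: 0.41 × 0.47 = 0.1927
Normalizing constant = 0.22265.
The ratio is 0.1927 / 0.0028 (the normalizer cancels) = 68.8214.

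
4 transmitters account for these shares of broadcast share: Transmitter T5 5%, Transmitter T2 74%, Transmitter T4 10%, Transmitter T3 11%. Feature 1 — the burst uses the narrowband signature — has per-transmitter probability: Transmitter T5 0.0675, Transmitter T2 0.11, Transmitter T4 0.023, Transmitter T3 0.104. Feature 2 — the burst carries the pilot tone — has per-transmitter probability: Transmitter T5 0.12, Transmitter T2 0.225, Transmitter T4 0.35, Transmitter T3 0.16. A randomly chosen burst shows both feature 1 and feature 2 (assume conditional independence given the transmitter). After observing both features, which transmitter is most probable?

Unnormalized posteriors (prior × likelihood):
  Transmitter T5: 0.05 × 0.0675 × 0.12 = 0.000405
  Transmitter T2: 0.74 × 0.11 × 0.225 = 0.018315
  Transmitter T4: 0.1 × 0.023 × 0.35 = 0.000805
  Transmitter T3: 0.11 × 0.104 × 0.16 = 0.0018304
Normalizing constant = 0.0213554.
Largest term belongs to Transmitter T2, so Transmitter T2 is most probable.

Transmitter T2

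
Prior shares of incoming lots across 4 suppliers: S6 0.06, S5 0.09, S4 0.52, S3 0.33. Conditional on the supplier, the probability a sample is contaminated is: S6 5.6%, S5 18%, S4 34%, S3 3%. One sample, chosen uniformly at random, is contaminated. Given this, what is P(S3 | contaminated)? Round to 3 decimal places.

0.048

Compute prior × likelihood for every hypothesis:
  S6: 0.06 × 0.056 = 0.00336
  S5: 0.09 × 0.18 = 0.0162
  S4: 0.52 × 0.34 = 0.1768
  S3: 0.33 × 0.03 = 0.0099
Normalizing constant = 0.20626.
P(S3 | evidence) = 0.0099 / 0.20626 ≈ 0.048.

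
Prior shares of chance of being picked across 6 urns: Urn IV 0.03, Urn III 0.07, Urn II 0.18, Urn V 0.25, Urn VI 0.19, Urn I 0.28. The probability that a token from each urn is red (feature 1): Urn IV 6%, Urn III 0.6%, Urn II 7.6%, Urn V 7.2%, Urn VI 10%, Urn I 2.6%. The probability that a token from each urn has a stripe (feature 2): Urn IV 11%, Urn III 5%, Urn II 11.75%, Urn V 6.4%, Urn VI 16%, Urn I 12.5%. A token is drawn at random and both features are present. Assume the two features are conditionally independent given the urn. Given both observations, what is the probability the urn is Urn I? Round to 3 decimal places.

Compute prior × likelihood for every hypothesis:
  Urn IV: 0.03 × 0.06 × 0.11 = 0.000198
  Urn III: 0.07 × 0.006 × 0.05 = 0.000021
  Urn II: 0.18 × 0.076 × 0.1175 = 0.0016074
  Urn V: 0.25 × 0.072 × 0.064 = 0.001152
  Urn VI: 0.19 × 0.1 × 0.16 = 0.00304
  Urn I: 0.28 × 0.026 × 0.125 = 0.00091
Total = 0.0069284.
P(Urn I | evidence) = 0.00091 / 0.0069284 ≈ 0.131.

0.131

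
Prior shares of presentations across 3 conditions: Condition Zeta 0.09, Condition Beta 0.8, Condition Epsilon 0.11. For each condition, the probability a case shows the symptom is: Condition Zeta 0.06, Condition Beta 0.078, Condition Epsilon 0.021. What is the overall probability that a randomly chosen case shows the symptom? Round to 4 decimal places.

0.0701

By Bayes' rule, posterior ∝ prior × likelihood:
  Condition Zeta: 0.09 × 0.06 = 0.0054
  Condition Beta: 0.8 × 0.078 = 0.0624
  Condition Epsilon: 0.11 × 0.021 = 0.00231
P(symptomatic) = 0.0054 + 0.0624 + 0.00231 = 0.07011 → 0.0701.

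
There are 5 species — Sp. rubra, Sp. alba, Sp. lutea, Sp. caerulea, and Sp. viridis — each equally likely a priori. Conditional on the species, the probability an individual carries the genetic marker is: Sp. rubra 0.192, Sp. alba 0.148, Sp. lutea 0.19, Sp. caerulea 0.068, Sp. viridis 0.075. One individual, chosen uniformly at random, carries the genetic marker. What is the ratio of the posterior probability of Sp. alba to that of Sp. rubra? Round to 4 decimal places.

With a uniform prior (1/5 each), posterior ∝ likelihood:
  Sp. rubra: 0.192
  Sp. alba: 0.148
  Sp. lutea: 0.19
  Sp. caerulea: 0.068
  Sp. viridis: 0.075
Normalizing constant = 0.673.
The ratio is 0.148 / 0.192 (the normalizer cancels) = 0.7708.

0.7708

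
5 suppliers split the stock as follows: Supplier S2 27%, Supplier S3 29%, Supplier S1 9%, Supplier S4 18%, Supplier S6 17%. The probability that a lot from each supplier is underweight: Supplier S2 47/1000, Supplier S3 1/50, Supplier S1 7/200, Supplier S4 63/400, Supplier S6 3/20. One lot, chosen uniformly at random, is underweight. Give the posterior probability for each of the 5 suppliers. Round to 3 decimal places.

Unnormalized posteriors (prior × likelihood):
  Supplier S2: 0.27 × 0.047 = 0.01269
  Supplier S3: 0.29 × 0.02 = 0.0058
  Supplier S1: 0.09 × 0.035 = 0.00315
  Supplier S4: 0.18 × 0.1575 = 0.02835
  Supplier S6: 0.17 × 0.15 = 0.0255
Normalizing constant = 0.07549.
P(Supplier S2 | underweight) = 0.01269/0.07549 ≈ 0.168
P(Supplier S3 | underweight) = 0.0058/0.07549 ≈ 0.077
P(Supplier S1 | underweight) = 0.00315/0.07549 ≈ 0.042
P(Supplier S4 | underweight) = 0.02835/0.07549 ≈ 0.376
P(Supplier S6 | underweight) = 0.0255/0.07549 ≈ 0.338
(Check: 0.168+0.077+0.042+0.376+0.338 = 1.001.)

Supplier S2 0.168, Supplier S3 0.077, Supplier S1 0.042, Supplier S4 0.376, Supplier S6 0.338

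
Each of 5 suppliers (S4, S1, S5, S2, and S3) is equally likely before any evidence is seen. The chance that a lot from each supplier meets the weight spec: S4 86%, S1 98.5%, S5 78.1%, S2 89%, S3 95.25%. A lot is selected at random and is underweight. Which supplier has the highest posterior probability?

S5

Taking complements, P(underweight | each) = S4 0.14, S1 0.015, S5 0.219, S2 0.11, S3 0.0475.
With a uniform prior (1/5 each), posterior ∝ likelihood:
  S4: 0.14
  S1: 0.015
  S5: 0.219
  S2: 0.11
  S3: 0.0475
Total = 0.5315.
Largest term belongs to S5, so S5 is most probable.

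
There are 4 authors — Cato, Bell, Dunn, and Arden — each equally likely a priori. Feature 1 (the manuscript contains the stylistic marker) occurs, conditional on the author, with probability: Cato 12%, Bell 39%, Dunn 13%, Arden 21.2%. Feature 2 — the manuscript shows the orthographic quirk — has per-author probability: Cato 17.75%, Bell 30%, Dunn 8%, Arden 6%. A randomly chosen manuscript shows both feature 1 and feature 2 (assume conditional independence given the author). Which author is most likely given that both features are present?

Bell

With a uniform prior (1/4 each), posterior ∝ likelihood:
  Cato: 0.12 × 0.1775 = 0.0213
  Bell: 0.39 × 0.3 = 0.117
  Dunn: 0.13 × 0.08 = 0.0104
  Arden: 0.212 × 0.06 = 0.01272
Normalizing constant = 0.16142.
Largest term belongs to Bell, so Bell is most probable.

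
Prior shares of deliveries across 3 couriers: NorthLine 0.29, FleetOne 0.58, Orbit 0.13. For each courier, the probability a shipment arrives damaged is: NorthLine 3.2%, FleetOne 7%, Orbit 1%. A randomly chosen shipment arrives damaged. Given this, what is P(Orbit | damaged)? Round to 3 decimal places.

0.025

Compute prior × likelihood for every hypothesis:
  NorthLine: 0.29 × 0.032 = 0.00928
  FleetOne: 0.58 × 0.07 = 0.0406
  Orbit: 0.13 × 0.01 = 0.0013
Sum = 0.05118.
P(Orbit | evidence) = 0.0013 / 0.05118 ≈ 0.025.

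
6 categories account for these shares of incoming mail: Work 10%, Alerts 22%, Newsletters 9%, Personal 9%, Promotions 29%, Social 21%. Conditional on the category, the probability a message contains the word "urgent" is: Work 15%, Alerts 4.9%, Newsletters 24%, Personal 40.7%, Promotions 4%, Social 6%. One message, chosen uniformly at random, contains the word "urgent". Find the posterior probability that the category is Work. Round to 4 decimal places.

Unnormalized posteriors (prior × likelihood):
  Work: 0.1 × 0.15 = 0.015
  Alerts: 0.22 × 0.049 = 0.01078
  Newsletters: 0.09 × 0.24 = 0.0216
  Personal: 0.09 × 0.407 = 0.03663
  Promotions: 0.29 × 0.04 = 0.0116
  Social: 0.21 × 0.06 = 0.0126
Total = 0.10821.
P(Work | evidence) = 0.015 / 0.10821 ≈ 0.1386.

0.1386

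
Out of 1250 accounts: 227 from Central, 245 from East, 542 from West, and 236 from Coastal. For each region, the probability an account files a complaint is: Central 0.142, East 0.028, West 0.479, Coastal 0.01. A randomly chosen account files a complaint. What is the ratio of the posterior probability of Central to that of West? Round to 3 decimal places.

Unnormalized posteriors (prior × likelihood):
  Central: 0.1816 × 0.142 = 0.0257872
  East: 0.196 × 0.028 = 0.005488
  West: 0.4336 × 0.479 = 0.2076944
  Coastal: 0.1888 × 0.01 = 0.001888
Normalizing constant = 0.2408576.
The ratio is 0.0257872 / 0.2076944 (the normalizer cancels) = 0.124.

0.124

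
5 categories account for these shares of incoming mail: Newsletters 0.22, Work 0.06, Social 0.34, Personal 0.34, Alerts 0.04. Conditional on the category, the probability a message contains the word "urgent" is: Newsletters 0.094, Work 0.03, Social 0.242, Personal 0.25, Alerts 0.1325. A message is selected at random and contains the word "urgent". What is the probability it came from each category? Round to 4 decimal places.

Newsletters 0.1060, Work 0.0092, Social 0.4218, Personal 0.4358, Alerts 0.0272

Prior × likelihood for each hypothesis:
  Newsletters: 0.22 × 0.094 = 0.02068
  Work: 0.06 × 0.03 = 0.0018
  Social: 0.34 × 0.242 = 0.08228
  Personal: 0.34 × 0.25 = 0.085
  Alerts: 0.04 × 0.1325 = 0.0053
Sum = 0.19506.
P(Newsletters | urgent-flag) = 0.02068/0.19506 ≈ 0.1060
P(Work | urgent-flag) = 0.0018/0.19506 ≈ 0.0092
P(Social | urgent-flag) = 0.08228/0.19506 ≈ 0.4218
P(Personal | urgent-flag) = 0.085/0.19506 ≈ 0.4358
P(Alerts | urgent-flag) = 0.0053/0.19506 ≈ 0.0272
(Check: 0.1060+0.0092+0.4218+0.4358+0.0272 = 1.0000.)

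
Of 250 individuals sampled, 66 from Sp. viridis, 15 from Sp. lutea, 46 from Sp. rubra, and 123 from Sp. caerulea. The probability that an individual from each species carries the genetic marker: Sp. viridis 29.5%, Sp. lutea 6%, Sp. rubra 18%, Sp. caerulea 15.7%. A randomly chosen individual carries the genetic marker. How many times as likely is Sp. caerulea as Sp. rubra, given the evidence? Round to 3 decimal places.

Compute prior × likelihood for every hypothesis:
  Sp. viridis: 0.264 × 0.295 = 0.07788
  Sp. lutea: 0.06 × 0.06 = 0.0036
  Sp. rubra: 0.184 × 0.18 = 0.03312
  Sp. caerulea: 0.492 × 0.157 = 0.077244
Total = 0.191844.
The ratio is 0.077244 / 0.03312 (the normalizer cancels) = 2.332.

2.332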